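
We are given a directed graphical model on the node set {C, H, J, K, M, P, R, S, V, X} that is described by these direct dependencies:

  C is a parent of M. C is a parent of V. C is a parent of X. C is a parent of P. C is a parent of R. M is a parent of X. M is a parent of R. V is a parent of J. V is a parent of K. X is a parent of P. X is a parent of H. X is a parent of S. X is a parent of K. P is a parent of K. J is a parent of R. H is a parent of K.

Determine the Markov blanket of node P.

{C, H, K, V, X}

Parents of P: C, X.
P has child K.
Parents of each child, excluding P:
  parents(K) \ {P} = {H, V, X}.
Union: {C, X} ∪ {K} ∪ {H, V, X} = {C, H, K, V, X}.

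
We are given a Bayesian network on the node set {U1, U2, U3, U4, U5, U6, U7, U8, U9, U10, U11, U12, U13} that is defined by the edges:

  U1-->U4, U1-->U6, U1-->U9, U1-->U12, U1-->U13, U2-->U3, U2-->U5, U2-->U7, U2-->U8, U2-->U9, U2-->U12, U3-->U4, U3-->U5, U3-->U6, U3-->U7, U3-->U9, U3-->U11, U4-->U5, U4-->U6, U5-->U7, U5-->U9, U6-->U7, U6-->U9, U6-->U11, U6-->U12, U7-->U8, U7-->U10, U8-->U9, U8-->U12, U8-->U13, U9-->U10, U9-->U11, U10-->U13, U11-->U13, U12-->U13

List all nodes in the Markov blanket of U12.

U12's parents: U1, U2, U6, U8.
U12 has child U13.
Other parents of U12's children:
  U13's other parents are U1, U8, U10, U11.
Union: {U1, U2, U6, U8} ∪ {U13} ∪ {U1, U8, U10, U11} = {U1, U2, U6, U8, U10, U11, U13}.

{U1, U2, U6, U8, U10, U11, U13}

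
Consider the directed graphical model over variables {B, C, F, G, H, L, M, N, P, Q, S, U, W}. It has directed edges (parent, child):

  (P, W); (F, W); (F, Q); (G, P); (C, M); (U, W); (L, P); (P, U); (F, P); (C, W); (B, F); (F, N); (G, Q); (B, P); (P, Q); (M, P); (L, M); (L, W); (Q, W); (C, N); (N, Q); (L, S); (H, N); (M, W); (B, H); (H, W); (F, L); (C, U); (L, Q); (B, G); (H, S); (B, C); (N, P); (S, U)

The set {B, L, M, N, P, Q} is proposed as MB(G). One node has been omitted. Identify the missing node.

F

A node's Markov blanket = Pa ∪ Ch ∪ (parents of Ch other than the node itself).
Pa(G) = {B}.
G's children: P, Q.
For each child, the remaining parents (spouses of G):
  P: B, F, L, M, N
  Q: F, L, N, P
MB(G) = {B, F, L, M, N, P, Q}.
Comparing with the claimed set, F is missing.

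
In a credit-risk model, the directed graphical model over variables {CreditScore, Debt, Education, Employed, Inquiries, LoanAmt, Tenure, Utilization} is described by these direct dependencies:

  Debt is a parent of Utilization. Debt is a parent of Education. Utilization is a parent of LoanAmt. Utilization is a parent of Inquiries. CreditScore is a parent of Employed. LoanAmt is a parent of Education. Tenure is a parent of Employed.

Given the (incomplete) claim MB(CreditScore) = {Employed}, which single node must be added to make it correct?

Tenure

Pa(CreditScore) = {}.
Ch(CreditScore) = {Employed}.
Parents of each child, excluding CreditScore:
  Employed's other parent is Tenure.
MB(CreditScore) = {Employed, Tenure}.
Comparing with the claimed set, Tenure is missing.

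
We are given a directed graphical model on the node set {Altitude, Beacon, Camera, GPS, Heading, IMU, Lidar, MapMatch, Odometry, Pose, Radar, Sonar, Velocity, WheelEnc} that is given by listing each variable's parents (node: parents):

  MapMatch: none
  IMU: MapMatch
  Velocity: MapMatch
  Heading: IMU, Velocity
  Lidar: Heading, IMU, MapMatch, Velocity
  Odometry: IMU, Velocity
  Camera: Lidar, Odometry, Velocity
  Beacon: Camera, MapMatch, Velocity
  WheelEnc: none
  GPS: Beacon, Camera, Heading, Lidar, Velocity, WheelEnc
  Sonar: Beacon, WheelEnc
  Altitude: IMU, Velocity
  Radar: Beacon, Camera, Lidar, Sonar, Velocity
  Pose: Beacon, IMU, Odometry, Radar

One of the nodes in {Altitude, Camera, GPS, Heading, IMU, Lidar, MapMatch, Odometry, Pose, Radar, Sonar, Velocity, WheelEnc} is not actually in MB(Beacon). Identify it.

Altitude

Pa(Beacon) = {Camera, MapMatch, Velocity}.
Ch(Beacon) = {GPS, Pose, Radar, Sonar}.
Parents of each child, excluding Beacon:
  parents(GPS) \ {Beacon} = {Camera, Heading, Lidar, Velocity, WheelEnc}.
  Sonar's other parent is WheelEnc.
  Radar also has parents Camera, Lidar, Sonar, Velocity.
  parents(Pose) \ {Beacon} = {IMU, Odometry, Radar}.
MB(Beacon) = {Camera, GPS, Heading, IMU, Lidar, MapMatch, Odometry, Pose, Radar, Sonar, Velocity, WheelEnc}.
Altitude is neither a parent, child, nor co-parent of Beacon, so it does not belong.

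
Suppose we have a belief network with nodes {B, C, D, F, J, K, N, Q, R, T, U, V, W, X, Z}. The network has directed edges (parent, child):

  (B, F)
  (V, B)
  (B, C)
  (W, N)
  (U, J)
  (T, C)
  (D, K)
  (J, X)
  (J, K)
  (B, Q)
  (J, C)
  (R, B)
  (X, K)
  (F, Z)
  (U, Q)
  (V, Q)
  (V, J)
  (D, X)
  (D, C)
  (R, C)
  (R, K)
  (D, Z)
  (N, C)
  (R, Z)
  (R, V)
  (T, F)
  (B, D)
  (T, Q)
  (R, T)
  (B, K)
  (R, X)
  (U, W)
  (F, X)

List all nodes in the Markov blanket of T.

A node's Markov blanket = Pa ∪ Ch ∪ (parents of Ch other than the node itself).
Pa(T) = {R}.
T has children C, F, Q.
For each child, the remaining parents (spouses of T):
  F: B
  Q: B, U, V
  C: B, D, J, N, R
So the Markov blanket of T is {B, C, D, F, J, N, Q, R, U, V}.

{B, C, D, F, J, N, Q, R, U, V}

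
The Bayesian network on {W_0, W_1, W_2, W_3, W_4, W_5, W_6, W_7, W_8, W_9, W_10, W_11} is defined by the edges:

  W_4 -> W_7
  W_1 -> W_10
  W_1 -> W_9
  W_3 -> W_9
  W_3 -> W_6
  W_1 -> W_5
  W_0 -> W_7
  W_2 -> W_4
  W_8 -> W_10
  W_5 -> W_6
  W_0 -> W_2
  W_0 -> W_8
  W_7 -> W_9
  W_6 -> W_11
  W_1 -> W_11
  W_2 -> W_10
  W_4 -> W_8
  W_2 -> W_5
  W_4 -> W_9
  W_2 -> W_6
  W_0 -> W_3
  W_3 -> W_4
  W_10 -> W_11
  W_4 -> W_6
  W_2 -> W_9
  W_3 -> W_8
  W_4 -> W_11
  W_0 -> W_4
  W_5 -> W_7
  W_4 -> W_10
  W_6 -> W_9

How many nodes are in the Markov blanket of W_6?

9

The Markov blanket of a node is its parents, its children, and the other parents of its children.
W_6's children: W_9, W_11.
Pa(W_6) = {W_2, W_3, W_4, W_5}.
Co-parents of W_6 (other parents of its children):
  W_9: W_1, W_2, W_3, W_4, W_7
  W_11: W_1, W_4, W_10
MB(W_6) = {W_1, W_2, W_3, W_4, W_5, W_7, W_9, W_10, W_11}, which has 9 nodes.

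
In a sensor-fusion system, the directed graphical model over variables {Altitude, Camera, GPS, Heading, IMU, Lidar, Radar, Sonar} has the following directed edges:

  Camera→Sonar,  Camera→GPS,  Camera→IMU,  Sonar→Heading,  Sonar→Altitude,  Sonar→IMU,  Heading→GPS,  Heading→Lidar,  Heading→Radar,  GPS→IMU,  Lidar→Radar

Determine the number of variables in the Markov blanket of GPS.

Children of GPS: IMU.
Pa(GPS) = {Camera, Heading}.
Other parents of GPS's children:
  parents(IMU) \ {GPS} = {Camera, Sonar}.
MB(GPS) = {Camera, Heading, IMU, Sonar}, which has 4 nodes.

4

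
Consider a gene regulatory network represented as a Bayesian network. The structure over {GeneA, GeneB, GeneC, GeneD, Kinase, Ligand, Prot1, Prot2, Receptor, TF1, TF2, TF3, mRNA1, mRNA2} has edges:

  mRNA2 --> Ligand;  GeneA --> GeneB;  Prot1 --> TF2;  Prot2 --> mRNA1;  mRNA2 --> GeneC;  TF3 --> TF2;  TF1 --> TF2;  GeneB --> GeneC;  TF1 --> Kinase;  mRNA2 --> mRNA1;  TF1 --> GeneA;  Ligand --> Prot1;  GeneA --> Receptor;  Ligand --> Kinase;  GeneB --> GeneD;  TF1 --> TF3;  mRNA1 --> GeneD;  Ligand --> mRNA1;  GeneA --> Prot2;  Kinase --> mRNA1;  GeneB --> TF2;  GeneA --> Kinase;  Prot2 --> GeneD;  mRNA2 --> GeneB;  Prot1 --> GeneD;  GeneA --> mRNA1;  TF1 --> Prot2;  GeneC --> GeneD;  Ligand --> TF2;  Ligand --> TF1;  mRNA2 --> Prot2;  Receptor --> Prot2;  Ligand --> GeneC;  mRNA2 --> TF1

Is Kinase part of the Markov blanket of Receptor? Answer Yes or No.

No

Receptor has parent GeneA.
Receptor's children: Prot2.
Parents of each child, excluding Receptor:
  parents(Prot2) \ {Receptor} = {GeneA, TF1, mRNA2}.
MB(Receptor) = {GeneA, Prot2, TF1, mRNA2}; Kinase is not in this set.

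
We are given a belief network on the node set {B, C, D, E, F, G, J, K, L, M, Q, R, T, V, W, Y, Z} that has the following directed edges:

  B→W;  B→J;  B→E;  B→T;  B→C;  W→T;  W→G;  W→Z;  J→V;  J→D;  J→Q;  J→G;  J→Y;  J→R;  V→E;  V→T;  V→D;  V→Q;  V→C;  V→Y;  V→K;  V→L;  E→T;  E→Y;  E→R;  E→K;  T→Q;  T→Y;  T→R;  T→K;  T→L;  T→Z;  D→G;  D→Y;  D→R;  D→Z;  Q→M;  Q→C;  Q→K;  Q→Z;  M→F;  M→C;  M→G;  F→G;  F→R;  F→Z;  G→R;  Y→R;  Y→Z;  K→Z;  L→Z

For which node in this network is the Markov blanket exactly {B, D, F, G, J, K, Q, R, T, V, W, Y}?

E

The target node must have every member of {B, D, F, G, J, K, Q, R, T, V, W, Y} as a parent, child, or co-parent, and no others.
Parents of E: B, V; children: K, R, T, Y; co-parents: B, D, F, G, J, Q, T, V, W, Y.
These exactly cover the given set, so the node is E.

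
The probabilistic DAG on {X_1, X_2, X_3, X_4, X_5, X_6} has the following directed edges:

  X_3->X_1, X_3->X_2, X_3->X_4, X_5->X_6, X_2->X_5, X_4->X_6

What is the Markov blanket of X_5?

By definition, MB(X_5) is built from X_5's parents, X_5's children, and the co-parents of X_5.
Pa(X_5) = {X_2}.
X_5 has child X_6.
Other parents of X_5's children:
  X_6 also has parent X_4.
So the Markov blanket of X_5 is {X_2, X_4, X_6}.

{X_2, X_4, X_6}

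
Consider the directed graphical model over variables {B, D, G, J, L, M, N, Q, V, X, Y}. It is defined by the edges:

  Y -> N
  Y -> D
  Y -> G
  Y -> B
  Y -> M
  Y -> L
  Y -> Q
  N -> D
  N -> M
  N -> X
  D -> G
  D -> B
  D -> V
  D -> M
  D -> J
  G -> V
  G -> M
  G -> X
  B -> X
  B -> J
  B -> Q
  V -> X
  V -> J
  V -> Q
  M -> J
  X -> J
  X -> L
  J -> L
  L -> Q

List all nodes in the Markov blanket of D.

{B, G, J, M, N, V, X, Y}

D's children: B, G, J, M, V.
Pa(D) = {N, Y}.
Other parents of D's children:
  G also has parent Y.
  B's other parent is Y.
  V's other parent is G.
  parents(M) \ {D} = {G, N, Y}.
  J also has parents B, M, V, X.
Union: {N, Y} ∪ {B, G, J, M, V} ∪ {B, G, M, N, V, X, Y} = {B, G, J, M, N, V, X, Y}.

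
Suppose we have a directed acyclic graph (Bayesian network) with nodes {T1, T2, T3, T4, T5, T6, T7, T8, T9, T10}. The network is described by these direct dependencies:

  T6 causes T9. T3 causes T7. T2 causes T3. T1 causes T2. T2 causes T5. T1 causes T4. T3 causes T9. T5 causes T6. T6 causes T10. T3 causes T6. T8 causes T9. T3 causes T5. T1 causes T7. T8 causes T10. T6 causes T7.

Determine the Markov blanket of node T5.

{T2, T3, T6}

The Markov blanket of a node is its parents, its children, and the other parents of its children.
T5 has child T6.
Pa(T5) = {T2, T3}.
Parents of each child, excluding T5:
  T6's other parent is T3.
So the Markov blanket of T5 is {T2, T3, T6}.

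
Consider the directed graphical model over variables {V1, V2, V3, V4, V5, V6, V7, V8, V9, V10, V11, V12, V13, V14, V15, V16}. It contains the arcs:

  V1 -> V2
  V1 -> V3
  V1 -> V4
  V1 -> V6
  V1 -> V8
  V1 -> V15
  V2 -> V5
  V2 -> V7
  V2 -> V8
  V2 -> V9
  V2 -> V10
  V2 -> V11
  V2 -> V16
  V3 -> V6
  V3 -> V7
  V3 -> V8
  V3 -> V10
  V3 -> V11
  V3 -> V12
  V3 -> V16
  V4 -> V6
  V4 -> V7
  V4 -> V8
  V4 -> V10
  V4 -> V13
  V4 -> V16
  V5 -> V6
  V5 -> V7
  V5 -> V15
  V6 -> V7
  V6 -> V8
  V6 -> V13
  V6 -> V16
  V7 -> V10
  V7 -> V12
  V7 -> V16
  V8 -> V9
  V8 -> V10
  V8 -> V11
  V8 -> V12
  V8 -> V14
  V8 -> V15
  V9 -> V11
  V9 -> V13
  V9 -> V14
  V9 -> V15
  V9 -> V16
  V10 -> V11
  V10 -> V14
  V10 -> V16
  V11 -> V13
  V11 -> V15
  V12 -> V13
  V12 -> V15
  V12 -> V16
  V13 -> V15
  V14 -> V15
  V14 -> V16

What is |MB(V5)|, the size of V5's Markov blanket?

Ch(V5) = {V6, V7, V15}.
Parents of V5: V2.
Parents of each child, excluding V5:
  V6 also has parents V1, V3, V4.
  parents(V7) \ {V5} = {V2, V3, V4, V6}.
  V15's other parents are V1, V8, V9, V11, V12, V13, V14.
MB(V5) = {V1, V2, V3, V4, V6, V7, V8, V9, V11, V12, V13, V14, V15}, which has 13 nodes.

13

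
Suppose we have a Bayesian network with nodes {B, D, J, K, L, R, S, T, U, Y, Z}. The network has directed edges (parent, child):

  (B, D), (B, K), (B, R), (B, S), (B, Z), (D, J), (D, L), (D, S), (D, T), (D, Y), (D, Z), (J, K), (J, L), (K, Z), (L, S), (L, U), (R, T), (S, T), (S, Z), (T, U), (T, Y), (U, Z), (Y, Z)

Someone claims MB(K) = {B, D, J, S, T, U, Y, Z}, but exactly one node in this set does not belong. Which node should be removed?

T

By definition, MB(K) is built from K's parents, K's children, and the co-parents of K.
Pa(K) = {B, J}.
K's children: Z.
Co-parents of K (other parents of its children):
  parents(Z) \ {K} = {B, D, S, U, Y}.
MB(K) = {B, D, J, S, U, Y, Z}.
T is neither a parent, child, nor co-parent of K, so it does not belong.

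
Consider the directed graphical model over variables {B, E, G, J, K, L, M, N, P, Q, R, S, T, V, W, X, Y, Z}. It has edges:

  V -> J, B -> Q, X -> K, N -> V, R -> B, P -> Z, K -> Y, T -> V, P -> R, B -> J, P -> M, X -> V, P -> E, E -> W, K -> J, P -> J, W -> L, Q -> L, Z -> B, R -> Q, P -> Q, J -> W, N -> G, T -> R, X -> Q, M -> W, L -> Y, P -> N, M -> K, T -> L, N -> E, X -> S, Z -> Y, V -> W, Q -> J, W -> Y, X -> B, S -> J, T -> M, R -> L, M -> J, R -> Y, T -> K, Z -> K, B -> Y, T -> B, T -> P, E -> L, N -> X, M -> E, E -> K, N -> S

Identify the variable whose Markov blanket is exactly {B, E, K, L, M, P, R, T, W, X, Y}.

Z

The target node must have every member of {B, E, K, L, M, P, R, T, W, X, Y} as a parent, child, or co-parent, and no others.
Parents of Z: P; children: B, K, Y; co-parents: B, E, K, L, M, R, T, W, X.
These exactly cover the given set, so the node is Z.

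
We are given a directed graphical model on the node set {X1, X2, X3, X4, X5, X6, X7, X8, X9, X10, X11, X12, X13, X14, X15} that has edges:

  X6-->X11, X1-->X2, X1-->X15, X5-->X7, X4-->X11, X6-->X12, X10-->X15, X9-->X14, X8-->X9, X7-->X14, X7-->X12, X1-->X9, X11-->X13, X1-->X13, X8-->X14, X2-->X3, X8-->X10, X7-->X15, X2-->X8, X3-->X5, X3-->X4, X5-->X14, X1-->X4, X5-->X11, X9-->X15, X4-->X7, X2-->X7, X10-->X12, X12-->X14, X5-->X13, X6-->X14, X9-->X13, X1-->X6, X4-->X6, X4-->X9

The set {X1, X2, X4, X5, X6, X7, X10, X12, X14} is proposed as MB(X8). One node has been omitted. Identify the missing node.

X8's parents: X2.
Ch(X8) = {X9, X10, X14}.
Co-parents of X8 (other parents of its children):
  X9: X1, X4
  X10: —
  X14: X5, X6, X7, X9, X12
MB(X8) = {X1, X2, X4, X5, X6, X7, X9, X10, X12, X14}.
Comparing with the claimed set, X9 is missing.

X9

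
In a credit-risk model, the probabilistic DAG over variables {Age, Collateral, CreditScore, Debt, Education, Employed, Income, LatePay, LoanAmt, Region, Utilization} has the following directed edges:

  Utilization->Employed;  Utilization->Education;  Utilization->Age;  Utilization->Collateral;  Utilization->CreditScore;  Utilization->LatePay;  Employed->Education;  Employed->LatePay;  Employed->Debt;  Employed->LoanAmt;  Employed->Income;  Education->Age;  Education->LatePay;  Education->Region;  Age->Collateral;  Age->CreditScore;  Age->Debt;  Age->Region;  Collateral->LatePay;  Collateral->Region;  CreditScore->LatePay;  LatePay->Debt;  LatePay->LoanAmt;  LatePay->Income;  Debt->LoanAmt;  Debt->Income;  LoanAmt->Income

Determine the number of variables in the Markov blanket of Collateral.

Collateral has children LatePay, Region.
Collateral's parents: Age, Utilization.
For each child, the remaining parents (spouses of Collateral):
  LatePay also has parents CreditScore, Education, Employed, Utilization.
  Region also has parents Age, Education.
MB(Collateral) = {Age, CreditScore, Education, Employed, LatePay, Region, Utilization}, which has 7 nodes.

7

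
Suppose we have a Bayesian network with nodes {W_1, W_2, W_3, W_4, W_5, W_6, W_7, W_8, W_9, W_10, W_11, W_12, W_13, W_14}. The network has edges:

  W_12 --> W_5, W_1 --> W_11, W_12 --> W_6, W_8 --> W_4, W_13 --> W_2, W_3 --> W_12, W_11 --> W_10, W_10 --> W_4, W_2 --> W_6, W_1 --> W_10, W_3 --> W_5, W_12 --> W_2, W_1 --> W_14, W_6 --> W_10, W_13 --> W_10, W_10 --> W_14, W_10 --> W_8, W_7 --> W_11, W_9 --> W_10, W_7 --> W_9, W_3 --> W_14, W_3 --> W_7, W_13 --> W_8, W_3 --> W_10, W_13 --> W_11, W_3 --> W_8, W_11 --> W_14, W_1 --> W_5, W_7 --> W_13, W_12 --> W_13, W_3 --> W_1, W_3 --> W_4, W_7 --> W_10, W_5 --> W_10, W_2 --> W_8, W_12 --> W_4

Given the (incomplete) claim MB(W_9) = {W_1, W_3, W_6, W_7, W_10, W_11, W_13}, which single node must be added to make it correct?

Pa(W_9) = {W_7}.
W_9's children: W_10.
Co-parents of W_9 (other parents of its children):
  W_10 also has parents W_1, W_3, W_5, W_6, W_7, W_11, W_13.
MB(W_9) = {W_1, W_3, W_5, W_6, W_7, W_10, W_11, W_13}.
Comparing with the claimed set, W_5 is missing.

W_5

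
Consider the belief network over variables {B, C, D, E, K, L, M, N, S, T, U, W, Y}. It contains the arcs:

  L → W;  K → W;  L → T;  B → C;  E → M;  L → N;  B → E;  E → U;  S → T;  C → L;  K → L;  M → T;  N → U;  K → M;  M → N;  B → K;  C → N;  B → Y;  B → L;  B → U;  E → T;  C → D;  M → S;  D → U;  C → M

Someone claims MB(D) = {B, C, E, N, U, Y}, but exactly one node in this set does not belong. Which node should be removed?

Y

Ch(D) = {U}.
Pa(D) = {C}.
Parents of each child, excluding D:
  U also has parents B, E, N.
MB(D) = {B, C, E, N, U}.
Y is neither a parent, child, nor co-parent of D, so it does not belong.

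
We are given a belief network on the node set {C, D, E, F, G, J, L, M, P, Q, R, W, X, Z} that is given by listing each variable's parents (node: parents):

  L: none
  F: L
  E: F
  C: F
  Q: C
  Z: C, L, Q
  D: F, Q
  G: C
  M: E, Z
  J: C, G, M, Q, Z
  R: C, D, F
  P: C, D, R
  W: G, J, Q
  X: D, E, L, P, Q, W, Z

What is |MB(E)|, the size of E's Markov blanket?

Parents of E: F.
E has children M, X.
Other parents of E's children:
  M's other parent is Z.
  X's other parents are D, L, P, Q, W, Z.
MB(E) = {D, F, L, M, P, Q, W, X, Z}, which has 9 nodes.

9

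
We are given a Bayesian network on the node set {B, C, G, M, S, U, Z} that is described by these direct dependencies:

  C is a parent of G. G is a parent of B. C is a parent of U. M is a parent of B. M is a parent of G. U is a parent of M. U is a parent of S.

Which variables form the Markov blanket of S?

{U}

S has no children.
S has parent U.
S has no children, so there are no co-parents.
Taking the union gives {U}.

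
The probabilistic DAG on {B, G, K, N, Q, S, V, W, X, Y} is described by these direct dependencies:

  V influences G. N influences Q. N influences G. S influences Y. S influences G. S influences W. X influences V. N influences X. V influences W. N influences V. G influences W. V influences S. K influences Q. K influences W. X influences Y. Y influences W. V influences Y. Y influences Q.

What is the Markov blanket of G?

The Markov blanket of a node is its parents, its children, and the other parents of its children.
Pa(G) = {N, S, V}.
G's children: W.
Co-parents of G (other parents of its children):
  W also has parents K, S, V, Y.
Taking the union gives {K, N, S, V, W, Y}.

{K, N, S, V, W, Y}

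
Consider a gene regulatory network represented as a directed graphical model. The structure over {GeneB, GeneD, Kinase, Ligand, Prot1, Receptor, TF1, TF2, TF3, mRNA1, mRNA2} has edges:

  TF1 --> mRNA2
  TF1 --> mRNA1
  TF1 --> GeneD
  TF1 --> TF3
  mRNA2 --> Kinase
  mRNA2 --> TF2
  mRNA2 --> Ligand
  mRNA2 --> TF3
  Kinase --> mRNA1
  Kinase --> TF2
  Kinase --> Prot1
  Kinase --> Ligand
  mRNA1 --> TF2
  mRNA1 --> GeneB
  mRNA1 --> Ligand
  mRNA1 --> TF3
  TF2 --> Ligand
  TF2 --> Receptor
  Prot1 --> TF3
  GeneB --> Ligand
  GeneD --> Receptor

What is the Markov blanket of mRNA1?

Pa(mRNA1) = {Kinase, TF1}.
mRNA1's children: GeneB, Ligand, TF2, TF3.
Co-parents of mRNA1 (other parents of its children):
  TF2's other parents are Kinase, mRNA2.
  GeneB has no other parent.
  Ligand also has parents GeneB, Kinase, TF2, mRNA2.
  parents(TF3) \ {mRNA1} = {Prot1, TF1, mRNA2}.
Union: {Kinase, TF1} ∪ {GeneB, Ligand, TF2, TF3} ∪ {GeneB, Kinase, Prot1, TF1, TF2, mRNA2} = {GeneB, Kinase, Ligand, Prot1, TF1, TF2, TF3, mRNA2}.

{GeneB, Kinase, Ligand, Prot1, TF1, TF2, TF3, mRNA2}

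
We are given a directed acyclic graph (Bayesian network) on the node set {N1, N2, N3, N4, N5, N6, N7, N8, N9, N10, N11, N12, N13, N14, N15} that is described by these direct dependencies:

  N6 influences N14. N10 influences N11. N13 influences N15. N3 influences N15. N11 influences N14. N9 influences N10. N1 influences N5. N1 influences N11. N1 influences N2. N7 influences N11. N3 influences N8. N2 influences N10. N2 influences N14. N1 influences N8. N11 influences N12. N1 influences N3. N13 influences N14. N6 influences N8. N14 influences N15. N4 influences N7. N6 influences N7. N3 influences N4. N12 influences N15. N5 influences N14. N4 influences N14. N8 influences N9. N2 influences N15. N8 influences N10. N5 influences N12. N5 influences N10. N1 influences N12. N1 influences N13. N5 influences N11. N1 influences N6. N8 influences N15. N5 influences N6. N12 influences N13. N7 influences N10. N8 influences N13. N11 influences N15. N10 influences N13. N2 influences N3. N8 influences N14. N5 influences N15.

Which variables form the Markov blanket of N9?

{N2, N5, N7, N8, N10}

Recall MB(v) = parents ∪ children ∪ spouses, where spouses are the other parents of v's children.
N9's parents: N8.
Ch(N9) = {N10}.
For each child, the remaining parents (spouses of N9):
  N10: N2, N5, N7, N8
MB(N9) = {N2, N5, N7, N8, N10}.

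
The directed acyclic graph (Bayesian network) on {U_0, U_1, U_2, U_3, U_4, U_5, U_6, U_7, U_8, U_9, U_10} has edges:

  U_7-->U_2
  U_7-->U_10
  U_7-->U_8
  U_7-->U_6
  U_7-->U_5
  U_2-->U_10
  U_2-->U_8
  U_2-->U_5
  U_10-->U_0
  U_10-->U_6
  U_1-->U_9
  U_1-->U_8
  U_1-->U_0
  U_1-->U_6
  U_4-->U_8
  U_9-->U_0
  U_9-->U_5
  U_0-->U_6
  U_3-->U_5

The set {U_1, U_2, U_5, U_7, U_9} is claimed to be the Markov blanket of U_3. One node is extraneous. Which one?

Ch(U_3) = {U_5}.
Pa(U_3) = {}.
Parents of each child, excluding U_3:
  U_5: U_2, U_7, U_9
MB(U_3) = {U_2, U_5, U_7, U_9}.
U_1 is neither a parent, child, nor co-parent of U_3, so it does not belong.

U_1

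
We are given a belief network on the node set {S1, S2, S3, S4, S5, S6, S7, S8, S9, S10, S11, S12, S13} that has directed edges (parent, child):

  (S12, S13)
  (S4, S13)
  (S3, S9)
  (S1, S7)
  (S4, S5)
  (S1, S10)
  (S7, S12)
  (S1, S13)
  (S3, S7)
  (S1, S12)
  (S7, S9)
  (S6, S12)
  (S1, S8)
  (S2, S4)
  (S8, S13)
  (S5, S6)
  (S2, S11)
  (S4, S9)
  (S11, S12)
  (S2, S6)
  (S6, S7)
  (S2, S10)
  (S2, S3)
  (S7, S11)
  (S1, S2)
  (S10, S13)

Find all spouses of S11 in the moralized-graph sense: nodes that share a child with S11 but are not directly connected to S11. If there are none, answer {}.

Children of S11: S12.
  parents(S12) \ {S11} = {S1, S6, S7}.
Excluding nodes already adjacent to S11 (S2, S7, S12), the co-parent-only contribution is {S1, S6}.

{S1, S6}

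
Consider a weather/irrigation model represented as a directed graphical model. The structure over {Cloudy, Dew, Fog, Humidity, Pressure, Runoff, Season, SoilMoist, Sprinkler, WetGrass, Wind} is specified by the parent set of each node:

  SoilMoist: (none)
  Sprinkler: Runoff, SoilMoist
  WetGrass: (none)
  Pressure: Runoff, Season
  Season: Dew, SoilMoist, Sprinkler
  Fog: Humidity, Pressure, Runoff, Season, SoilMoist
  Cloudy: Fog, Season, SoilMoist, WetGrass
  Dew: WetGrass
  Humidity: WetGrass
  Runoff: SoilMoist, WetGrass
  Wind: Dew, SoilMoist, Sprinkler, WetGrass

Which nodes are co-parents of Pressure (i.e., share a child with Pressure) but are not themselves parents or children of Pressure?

{Humidity, SoilMoist}

Children of Pressure: Fog.
  Fog's other parents are Humidity, Runoff, Season, SoilMoist.
Excluding nodes already adjacent to Pressure (Fog, Runoff, Season), the co-parent-only contribution is {Humidity, SoilMoist}.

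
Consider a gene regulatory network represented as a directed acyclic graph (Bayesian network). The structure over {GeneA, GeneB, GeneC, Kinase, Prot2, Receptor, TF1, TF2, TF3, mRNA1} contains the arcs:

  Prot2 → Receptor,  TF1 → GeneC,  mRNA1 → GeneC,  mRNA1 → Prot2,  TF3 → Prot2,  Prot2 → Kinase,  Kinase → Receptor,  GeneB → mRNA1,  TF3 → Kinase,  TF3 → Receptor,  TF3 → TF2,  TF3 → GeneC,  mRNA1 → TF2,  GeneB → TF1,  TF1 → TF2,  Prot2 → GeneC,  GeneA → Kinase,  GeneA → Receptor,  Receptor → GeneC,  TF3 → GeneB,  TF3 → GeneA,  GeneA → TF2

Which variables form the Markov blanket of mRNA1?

By definition, MB(mRNA1) is built from mRNA1's parents, mRNA1's children, and the co-parents of mRNA1.
mRNA1's parents: GeneB.
Children of mRNA1: GeneC, Prot2, TF2.
Other parents of mRNA1's children:
  Prot2's other parent is TF3.
  TF2 also has parents GeneA, TF1, TF3.
  parents(GeneC) \ {mRNA1} = {Prot2, Receptor, TF1, TF3}.
Taking the union gives {GeneA, GeneB, GeneC, Prot2, Receptor, TF1, TF2, TF3}.

{GeneA, GeneB, GeneC, Prot2, Receptor, TF1, TF2, TF3}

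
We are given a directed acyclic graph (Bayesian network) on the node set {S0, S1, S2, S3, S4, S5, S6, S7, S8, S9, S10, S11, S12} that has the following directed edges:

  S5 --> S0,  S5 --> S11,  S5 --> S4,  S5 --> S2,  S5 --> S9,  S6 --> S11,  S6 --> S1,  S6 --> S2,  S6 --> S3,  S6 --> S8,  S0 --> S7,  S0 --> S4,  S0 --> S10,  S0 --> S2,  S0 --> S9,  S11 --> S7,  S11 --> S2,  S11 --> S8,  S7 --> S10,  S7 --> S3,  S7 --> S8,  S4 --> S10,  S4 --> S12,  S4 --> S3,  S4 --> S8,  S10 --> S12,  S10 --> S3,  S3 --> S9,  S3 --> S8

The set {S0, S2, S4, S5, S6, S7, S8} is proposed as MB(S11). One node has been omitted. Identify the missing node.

S3

The Markov blanket of a node is its parents, its children, and the other parents of its children.
Pa(S11) = {S5, S6}.
S11 has children S2, S7, S8.
Co-parents of S11 (other parents of its children):
  S7: S0
  S2: S0, S5, S6
  S8: S3, S4, S6, S7
MB(S11) = {S0, S2, S3, S4, S5, S6, S7, S8}.
Comparing with the claimed set, S3 is missing.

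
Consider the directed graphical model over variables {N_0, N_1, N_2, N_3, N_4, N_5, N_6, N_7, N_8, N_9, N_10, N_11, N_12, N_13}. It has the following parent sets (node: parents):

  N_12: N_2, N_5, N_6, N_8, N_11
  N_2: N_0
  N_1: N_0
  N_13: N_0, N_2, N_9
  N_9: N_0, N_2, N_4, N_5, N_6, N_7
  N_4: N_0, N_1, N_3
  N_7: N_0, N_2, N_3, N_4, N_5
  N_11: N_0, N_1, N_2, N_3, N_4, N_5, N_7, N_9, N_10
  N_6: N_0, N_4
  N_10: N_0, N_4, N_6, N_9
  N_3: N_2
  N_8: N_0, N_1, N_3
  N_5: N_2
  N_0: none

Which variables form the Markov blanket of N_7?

A node's Markov blanket = Pa ∪ Ch ∪ (parents of Ch other than the node itself).
Ch(N_7) = {N_9, N_11}.
N_7's parents: N_0, N_2, N_3, N_4, N_5.
Other parents of N_7's children:
  N_9: N_0, N_2, N_4, N_5, N_6
  N_11: N_0, N_1, N_2, N_3, N_4, N_5, N_9, N_10
Taking the union gives {N_0, N_1, N_2, N_3, N_4, N_5, N_6, N_9, N_10, N_11}.

{N_0, N_1, N_2, N_3, N_4, N_5, N_6, N_9, N_10, N_11}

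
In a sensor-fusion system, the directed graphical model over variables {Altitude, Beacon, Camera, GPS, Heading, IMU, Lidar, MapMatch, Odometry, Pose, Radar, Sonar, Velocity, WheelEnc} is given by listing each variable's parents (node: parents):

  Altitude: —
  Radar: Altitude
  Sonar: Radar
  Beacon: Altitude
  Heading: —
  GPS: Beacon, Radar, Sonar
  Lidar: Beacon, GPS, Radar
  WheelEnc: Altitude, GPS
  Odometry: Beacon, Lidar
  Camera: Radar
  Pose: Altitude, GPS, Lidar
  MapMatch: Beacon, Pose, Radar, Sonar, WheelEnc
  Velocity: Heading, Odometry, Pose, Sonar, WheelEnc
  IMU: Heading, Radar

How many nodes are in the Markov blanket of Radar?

The Markov blanket of a node is its parents, its children, and the other parents of its children.
Radar's parents: Altitude.
Radar's children: Camera, GPS, IMU, Lidar, MapMatch, Sonar.
Co-parents of Radar (other parents of its children):
  Sonar: no additional parents.
  GPS's other parents are Beacon, Sonar.
  Lidar also has parents Beacon, GPS.
  Camera: no additional parents.
  parents(MapMatch) \ {Radar} = {Beacon, Pose, Sonar, WheelEnc}.
  IMU's other parent is Heading.
MB(Radar) = {Altitude, Beacon, Camera, GPS, Heading, IMU, Lidar, MapMatch, Pose, Sonar, WheelEnc}, which has 11 nodes.

11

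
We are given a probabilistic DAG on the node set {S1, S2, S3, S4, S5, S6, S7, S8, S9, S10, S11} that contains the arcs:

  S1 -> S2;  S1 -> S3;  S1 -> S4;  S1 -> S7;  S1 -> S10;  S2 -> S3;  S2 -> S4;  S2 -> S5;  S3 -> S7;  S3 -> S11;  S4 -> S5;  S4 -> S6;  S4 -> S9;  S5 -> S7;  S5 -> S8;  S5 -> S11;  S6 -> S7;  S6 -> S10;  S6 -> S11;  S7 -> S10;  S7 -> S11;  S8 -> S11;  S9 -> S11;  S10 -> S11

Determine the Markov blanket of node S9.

{S3, S4, S5, S6, S7, S8, S10, S11}

The Markov blanket of a node is its parents, its children, and the other parents of its children.
S9 has parent S4.
S9 has child S11.
Parents of each child, excluding S9:
  S11 also has parents S3, S5, S6, S7, S8, S10.
MB(S9) = {S3, S4, S5, S6, S7, S8, S10, S11}.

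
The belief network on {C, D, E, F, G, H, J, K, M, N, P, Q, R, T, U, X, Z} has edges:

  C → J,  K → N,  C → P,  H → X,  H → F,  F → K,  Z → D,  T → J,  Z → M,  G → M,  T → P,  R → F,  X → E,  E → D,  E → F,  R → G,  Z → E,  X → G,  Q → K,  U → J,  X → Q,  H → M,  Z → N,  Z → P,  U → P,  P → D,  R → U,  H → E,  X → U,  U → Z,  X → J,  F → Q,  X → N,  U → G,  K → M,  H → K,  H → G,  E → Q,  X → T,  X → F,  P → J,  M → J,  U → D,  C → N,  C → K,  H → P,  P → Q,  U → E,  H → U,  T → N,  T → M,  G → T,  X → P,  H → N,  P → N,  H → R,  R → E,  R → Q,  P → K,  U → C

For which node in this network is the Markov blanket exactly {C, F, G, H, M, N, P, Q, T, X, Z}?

The target node must have every member of {C, F, G, H, M, N, P, Q, T, X, Z} as a parent, child, or co-parent, and no others.
Parents of K: C, F, H, P, Q; children: M, N; co-parents: C, G, H, P, T, X, Z.
These exactly cover the given set, so the node is K.

K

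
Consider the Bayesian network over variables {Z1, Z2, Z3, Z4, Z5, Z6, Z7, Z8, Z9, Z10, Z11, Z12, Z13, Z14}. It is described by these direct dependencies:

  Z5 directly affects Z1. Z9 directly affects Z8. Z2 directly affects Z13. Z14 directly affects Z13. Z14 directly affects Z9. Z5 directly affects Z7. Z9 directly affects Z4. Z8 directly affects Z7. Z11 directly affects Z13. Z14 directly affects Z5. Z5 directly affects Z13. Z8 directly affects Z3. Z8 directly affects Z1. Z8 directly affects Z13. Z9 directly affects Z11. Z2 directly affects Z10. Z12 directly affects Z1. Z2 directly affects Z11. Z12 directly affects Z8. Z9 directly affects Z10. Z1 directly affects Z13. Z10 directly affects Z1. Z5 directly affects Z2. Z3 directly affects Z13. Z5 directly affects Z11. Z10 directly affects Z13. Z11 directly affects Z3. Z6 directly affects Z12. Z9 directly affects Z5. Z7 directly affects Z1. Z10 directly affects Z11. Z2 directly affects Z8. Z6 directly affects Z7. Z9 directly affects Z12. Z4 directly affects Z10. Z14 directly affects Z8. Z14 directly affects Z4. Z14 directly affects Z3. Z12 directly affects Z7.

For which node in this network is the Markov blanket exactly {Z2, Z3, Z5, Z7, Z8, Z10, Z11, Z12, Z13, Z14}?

Z1

The target node must have every member of {Z2, Z3, Z5, Z7, Z8, Z10, Z11, Z12, Z13, Z14} as a parent, child, or co-parent, and no others.
Parents of Z1: Z5, Z7, Z8, Z10, Z12; children: Z13; co-parents: Z2, Z3, Z5, Z8, Z10, Z11, Z14.
These exactly cover the given set, so the node is Z1.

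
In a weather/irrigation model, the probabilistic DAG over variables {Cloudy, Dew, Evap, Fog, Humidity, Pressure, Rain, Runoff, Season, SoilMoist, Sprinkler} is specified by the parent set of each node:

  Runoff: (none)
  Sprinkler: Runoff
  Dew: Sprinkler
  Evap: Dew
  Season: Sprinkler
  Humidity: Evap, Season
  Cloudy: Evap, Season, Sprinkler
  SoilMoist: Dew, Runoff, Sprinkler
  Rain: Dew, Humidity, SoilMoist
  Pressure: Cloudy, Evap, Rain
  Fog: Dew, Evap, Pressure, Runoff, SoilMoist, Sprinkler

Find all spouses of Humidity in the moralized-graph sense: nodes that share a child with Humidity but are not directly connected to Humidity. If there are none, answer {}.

Children of Humidity: Rain.
  Rain: Dew, SoilMoist
Excluding nodes already adjacent to Humidity (Evap, Rain, Season), the co-parent-only contribution is {Dew, SoilMoist}.

{Dew, SoilMoist}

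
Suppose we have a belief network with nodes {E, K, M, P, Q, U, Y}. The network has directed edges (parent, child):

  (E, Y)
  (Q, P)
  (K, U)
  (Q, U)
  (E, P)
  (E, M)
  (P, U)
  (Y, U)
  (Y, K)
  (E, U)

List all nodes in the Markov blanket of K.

{E, P, Q, U, Y}

The Markov blanket of a node is its parents, its children, and the other parents of its children.
K has child U.
K has parent Y.
Co-parents of K (other parents of its children):
  U: E, P, Q, Y
So the Markov blanket of K is {E, P, Q, U, Y}.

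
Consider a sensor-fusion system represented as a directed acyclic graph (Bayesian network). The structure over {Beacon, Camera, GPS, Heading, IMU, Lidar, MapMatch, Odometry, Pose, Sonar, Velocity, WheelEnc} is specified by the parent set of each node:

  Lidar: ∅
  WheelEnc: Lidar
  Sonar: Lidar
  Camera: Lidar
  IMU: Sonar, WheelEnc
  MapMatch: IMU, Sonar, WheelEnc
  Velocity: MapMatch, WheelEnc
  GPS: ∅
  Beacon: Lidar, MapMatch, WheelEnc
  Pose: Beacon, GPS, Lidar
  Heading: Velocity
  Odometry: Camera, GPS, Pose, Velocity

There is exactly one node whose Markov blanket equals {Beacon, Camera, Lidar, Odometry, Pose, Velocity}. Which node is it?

The target node must have every member of {Beacon, Camera, Lidar, Odometry, Pose, Velocity} as a parent, child, or co-parent, and no others.
Parents of GPS: none; children: Odometry, Pose; co-parents: Beacon, Camera, Lidar, Pose, Velocity.
These exactly cover the given set, so the node is GPS.

GPS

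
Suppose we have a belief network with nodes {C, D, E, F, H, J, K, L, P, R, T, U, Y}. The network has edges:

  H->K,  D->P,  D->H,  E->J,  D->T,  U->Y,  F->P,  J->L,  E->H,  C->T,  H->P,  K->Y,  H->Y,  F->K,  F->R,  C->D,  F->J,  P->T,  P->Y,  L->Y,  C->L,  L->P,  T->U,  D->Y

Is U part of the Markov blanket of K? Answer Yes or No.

Yes

U is a co-parent of K: both are parents of Y.
So U ∈ MB(K).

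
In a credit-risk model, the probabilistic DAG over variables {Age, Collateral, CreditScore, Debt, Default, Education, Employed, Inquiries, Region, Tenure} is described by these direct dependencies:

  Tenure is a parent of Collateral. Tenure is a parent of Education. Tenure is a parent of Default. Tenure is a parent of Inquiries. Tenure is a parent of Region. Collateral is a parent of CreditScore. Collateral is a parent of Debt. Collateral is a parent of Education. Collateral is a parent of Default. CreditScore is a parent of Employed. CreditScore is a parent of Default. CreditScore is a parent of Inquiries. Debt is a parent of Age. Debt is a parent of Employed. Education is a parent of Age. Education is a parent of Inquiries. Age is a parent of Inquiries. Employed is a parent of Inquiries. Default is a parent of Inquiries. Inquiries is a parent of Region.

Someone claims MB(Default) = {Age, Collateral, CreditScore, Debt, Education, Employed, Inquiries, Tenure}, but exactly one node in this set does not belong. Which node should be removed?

Pa(Default) = {Collateral, CreditScore, Tenure}.
Default's children: Inquiries.
Parents of each child, excluding Default:
  Inquiries's other parents are Age, CreditScore, Education, Employed, Tenure.
MB(Default) = {Age, Collateral, CreditScore, Education, Employed, Inquiries, Tenure}.
Debt is neither a parent, child, nor co-parent of Default, so it does not belong.

Debt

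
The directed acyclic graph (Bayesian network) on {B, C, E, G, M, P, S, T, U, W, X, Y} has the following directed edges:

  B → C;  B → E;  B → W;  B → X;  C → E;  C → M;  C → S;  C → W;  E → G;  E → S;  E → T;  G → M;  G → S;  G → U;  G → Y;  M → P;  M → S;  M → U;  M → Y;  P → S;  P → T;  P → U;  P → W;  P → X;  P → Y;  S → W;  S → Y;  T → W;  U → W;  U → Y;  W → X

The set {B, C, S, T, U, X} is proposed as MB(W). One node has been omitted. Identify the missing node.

Parents of W: B, C, P, S, T, U.
Ch(W) = {X}.
Parents of each child, excluding W:
  X: B, P
MB(W) = {B, C, P, S, T, U, X}.
Comparing with the claimed set, P is missing.

P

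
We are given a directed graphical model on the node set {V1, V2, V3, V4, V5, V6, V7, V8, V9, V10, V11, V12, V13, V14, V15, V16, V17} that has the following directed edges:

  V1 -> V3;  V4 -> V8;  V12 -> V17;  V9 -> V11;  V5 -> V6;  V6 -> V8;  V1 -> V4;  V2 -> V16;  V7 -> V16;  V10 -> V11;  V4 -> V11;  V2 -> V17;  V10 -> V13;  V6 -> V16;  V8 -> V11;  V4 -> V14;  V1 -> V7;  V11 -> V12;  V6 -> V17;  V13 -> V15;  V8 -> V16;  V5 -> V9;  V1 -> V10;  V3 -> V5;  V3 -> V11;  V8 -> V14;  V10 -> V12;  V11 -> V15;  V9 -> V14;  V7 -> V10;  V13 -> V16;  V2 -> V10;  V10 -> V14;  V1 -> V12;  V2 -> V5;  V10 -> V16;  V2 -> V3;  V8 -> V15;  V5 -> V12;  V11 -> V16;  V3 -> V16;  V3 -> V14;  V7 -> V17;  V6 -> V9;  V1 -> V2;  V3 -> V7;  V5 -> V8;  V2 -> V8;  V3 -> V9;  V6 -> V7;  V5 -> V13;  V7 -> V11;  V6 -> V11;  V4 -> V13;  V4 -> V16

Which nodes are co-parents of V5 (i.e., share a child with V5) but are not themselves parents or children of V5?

{V1, V4, V10, V11}

Children of V5: V6, V8, V9, V12, V13.
  V6 has no other parent.
  V8's other parents are V2, V4, V6.
  V9's other parents are V3, V6.
  V12 also has parents V1, V10, V11.
  V13's other parents are V4, V10.
Excluding nodes already adjacent to V5 (V2, V3, V6, V8, V9, V12, V13), the co-parent-only contribution is {V1, V4, V10, V11}.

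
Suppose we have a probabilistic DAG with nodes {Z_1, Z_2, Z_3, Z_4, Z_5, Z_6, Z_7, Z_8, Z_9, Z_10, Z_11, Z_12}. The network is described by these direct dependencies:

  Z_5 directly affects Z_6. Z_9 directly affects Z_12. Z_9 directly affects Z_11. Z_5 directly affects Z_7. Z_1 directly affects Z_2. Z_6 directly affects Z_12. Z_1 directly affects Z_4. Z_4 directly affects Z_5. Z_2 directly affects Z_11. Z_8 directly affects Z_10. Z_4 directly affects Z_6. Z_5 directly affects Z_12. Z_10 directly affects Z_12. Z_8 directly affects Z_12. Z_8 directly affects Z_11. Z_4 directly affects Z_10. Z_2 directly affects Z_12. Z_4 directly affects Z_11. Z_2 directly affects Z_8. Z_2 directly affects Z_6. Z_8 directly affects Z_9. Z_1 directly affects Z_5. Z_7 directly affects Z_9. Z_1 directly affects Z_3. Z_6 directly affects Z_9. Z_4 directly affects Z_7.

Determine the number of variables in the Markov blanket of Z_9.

By definition, MB(Z_9) is built from Z_9's parents, Z_9's children, and the co-parents of Z_9.
Z_9's parents: Z_6, Z_7, Z_8.
Z_9's children: Z_11, Z_12.
Other parents of Z_9's children:
  Z_11's other parents are Z_2, Z_4, Z_8.
  Z_12 also has parents Z_2, Z_5, Z_6, Z_8, Z_10.
MB(Z_9) = {Z_2, Z_4, Z_5, Z_6, Z_7, Z_8, Z_10, Z_11, Z_12}, which has 9 nodes.

9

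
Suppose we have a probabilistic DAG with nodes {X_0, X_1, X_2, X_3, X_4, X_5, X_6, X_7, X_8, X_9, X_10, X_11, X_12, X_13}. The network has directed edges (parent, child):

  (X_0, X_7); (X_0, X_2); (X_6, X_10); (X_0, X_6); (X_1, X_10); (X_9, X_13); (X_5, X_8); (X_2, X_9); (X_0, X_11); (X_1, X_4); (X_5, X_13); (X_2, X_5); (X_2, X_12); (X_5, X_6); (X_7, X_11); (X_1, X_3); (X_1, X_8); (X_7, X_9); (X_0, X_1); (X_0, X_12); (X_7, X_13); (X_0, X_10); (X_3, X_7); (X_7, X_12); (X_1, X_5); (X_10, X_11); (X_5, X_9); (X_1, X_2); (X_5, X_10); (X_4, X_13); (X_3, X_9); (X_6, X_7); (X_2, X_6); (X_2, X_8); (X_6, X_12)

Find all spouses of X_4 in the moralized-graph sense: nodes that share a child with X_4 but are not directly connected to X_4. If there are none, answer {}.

{X_5, X_7, X_9}

Children of X_4: X_13.
  X_13: X_5, X_7, X_9
Excluding nodes already adjacent to X_4 (X_1, X_13), the co-parent-only contribution is {X_5, X_7, X_9}.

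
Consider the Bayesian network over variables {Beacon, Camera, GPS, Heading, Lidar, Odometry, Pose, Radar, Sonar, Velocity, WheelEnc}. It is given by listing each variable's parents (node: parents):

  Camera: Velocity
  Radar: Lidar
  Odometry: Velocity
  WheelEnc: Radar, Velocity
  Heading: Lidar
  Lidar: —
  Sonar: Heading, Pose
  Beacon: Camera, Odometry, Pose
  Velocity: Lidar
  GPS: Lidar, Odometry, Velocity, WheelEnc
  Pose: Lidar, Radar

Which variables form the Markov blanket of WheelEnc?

The Markov blanket of a node is its parents, its children, and the other parents of its children.
WheelEnc has parents Radar, Velocity.
WheelEnc's children: GPS.
Co-parents of WheelEnc (other parents of its children):
  GPS also has parents Lidar, Odometry, Velocity.
MB(WheelEnc) = {GPS, Lidar, Odometry, Radar, Velocity}.

{GPS, Lidar, Odometry, Radar, Velocity}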